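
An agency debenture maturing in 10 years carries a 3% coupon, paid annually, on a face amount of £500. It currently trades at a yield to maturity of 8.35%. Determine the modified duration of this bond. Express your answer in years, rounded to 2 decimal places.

7.77 years

Periodic yield y = 0.0835. First find Macaulay duration:
  t   CF        PV=CF/(1+0.0835)^t    t·PV
  1        15.00        13.8440        13.8440
  2        15.00        12.7771        25.5543
  3        15.00        11.7925        35.3774
  4        15.00        10.8837        43.5347
  5        15.00        10.0449        50.2246
  6        15.00         9.2708        55.6249
  7        15.00         8.5564        59.8945
  8        15.00         7.8970        63.1757
  9        15.00         7.2884        65.5954
  10      515.00       230.9501     2,309.5006
  Σ                    323.3048     2,722.3260
P = 323.3048; Macaulay duration = 2,722.3260 / 323.3048 = 8.42031 years.
Modified duration = D_Mac / (1 + y) = 8.42031 / 1.0835 = 7.77140 years.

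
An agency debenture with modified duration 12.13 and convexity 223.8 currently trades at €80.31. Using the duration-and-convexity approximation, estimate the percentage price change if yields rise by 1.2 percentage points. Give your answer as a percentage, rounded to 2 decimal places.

-12.94%

Duration effect: -D_mod·Δy = -12.13 × (+0.012) = -0.145560
Convexity effect: ½·C·(Δy)² = 0.5 × 223.8 × (0.012)² = +0.0161136
ΔP/P ≈ -0.145560 + 0.0161136 = -0.1294464
= -12.94464%.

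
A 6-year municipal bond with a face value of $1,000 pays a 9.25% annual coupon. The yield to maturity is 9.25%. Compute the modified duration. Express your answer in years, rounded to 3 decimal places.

Periodic yield y = 0.0925. First find Macaulay duration:
  t   CF        PV=CF/(1+0.0925)^t    t·PV
  1        92.50        84.6682        84.6682
  2        92.50        77.4995       154.9990
  3        92.50        70.9377       212.8132
  4        92.50        64.9316       259.7263
  5        92.50        59.4339       297.1697
  6     1,092.50       642.5291     3,855.1743
  Σ                  1,000.0000     4,864.5507
P = 1,000.0000; Macaulay duration = 4,864.5507 / 1,000.0000 = 4.86455 years.
Modified duration = D_Mac / (1 + y) = 4.86455 / 1.0925 = 4.45268 years.

4.453 years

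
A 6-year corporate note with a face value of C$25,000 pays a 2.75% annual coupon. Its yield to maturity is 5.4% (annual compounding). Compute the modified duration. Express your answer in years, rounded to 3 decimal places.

Periodic yield y = 0.054. First find Macaulay duration:
  t   CF        PV=CF/(1+0.054)^t    t·PV
  1       687.50       652.2770       652.2770
  2       687.50       618.8587     1,237.7173
  3       687.50       587.1524     1,761.4573
  4       687.50       557.0706     2,228.2825
  5       687.50       528.5300     2,642.6500
  6    25,687.50    18,736.0559   112,416.3355
  Σ                 21,679.9447   120,938.7198
P = 21,679.9447; Macaulay duration = 120,938.7198 / 21,679.9447 = 5.57837 years.
Modified duration = D_Mac / (1 + y) = 5.57837 / 1.054 = 5.29257 years.

5.293 years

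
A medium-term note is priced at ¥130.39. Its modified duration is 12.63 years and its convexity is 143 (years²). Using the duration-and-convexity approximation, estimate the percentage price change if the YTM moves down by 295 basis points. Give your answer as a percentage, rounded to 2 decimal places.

Duration effect: -D_mod·Δy = -12.63 × (-0.0295) = +0.372585
Convexity effect: ½·C·(Δy)² = 0.5 × 143 × (-0.0295)² = +0.062222875
ΔP/P ≈ +0.372585 + 0.062222875 = +0.434807875
= +43.4807875%.

+43.48%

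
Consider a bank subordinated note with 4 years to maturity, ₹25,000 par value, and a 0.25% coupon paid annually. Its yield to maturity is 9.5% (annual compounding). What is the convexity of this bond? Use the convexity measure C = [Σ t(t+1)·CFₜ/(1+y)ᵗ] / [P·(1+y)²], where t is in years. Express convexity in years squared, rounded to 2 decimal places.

16.58

With y = 0.095:
  t   CF        PV=CF/(1+0.095)^t    t·PV        t(t+1)·PV
  1        62.50        57.0776        57.0776         114.1553
  2        62.50        52.1257       104.2514         312.7541
  3        62.50        47.6034       142.8101         571.2404
  4    25,062.50    17,432.8307    69,731.3229     348,656.6146
  Σ                 17,589.6374    70,035.4620     349,654.7644
P = 17,589.6374.
Convexity = Σ t(t+1)·PV / [P·(1+y)²] = 349,654.7644 / (17,589.6374 × 1.199025) = 16.57885.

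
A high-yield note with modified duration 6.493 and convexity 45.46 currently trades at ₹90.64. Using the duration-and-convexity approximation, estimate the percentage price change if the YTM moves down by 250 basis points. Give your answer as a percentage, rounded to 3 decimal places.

+17.653%

Duration effect: -D_mod·Δy = -6.493 × (-0.025) = +0.162325
Convexity effect: ½·C·(Δy)² = 0.5 × 45.46 × (-0.025)² = +0.01420625
ΔP/P ≈ +0.162325 + 0.01420625 = +0.17653125
= +17.653125%.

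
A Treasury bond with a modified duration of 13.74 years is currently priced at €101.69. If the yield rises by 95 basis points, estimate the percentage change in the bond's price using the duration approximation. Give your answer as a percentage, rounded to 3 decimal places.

Duration approximation: ΔP/P ≈ -D_mod · Δy = -13.74 × (+0.0095) = -0.130530.
As a percentage: -13.0530%.

-13.053%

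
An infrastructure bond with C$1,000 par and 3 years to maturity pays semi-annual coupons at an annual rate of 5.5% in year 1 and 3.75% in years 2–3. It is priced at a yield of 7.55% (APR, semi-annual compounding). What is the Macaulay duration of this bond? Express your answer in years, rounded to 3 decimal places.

2.818 years

Periodic yield y = 0.03775. Discount each cash flow and weight by its period:
  t   CF        PV=CF/(1+0.03775)^t    t·PV
  1        27.50        26.4996        26.4996
  2        27.50        25.5357        51.0713
  3        18.75        16.7773        50.3320
  4        18.75        16.1670        64.6681
  5        18.75        15.5789        77.8946
  6     1,018.75       815.6638     4,893.9826
  Σ                    916.2224     5,164.4483
Price P = Σ PV = 916.2224.
Macaulay duration = Σ(t·PV) / P = 5,164.4483 / 916.2224 = 5.63668 half-year periods.
In years: 5.63668 / 2 = 2.81834 years.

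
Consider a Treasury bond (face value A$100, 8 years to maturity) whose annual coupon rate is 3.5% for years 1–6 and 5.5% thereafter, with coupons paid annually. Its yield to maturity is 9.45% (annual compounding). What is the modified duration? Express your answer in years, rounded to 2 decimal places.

Periodic yield y = 0.0945. First find Macaulay duration:
  t   CF        PV=CF/(1+0.0945)^t    t·PV
  1         3.50         3.1978         3.1978
  2         3.50         2.9217         5.8434
  3         3.50         2.6694         8.0083
  4         3.50         2.4390         9.7558
  5         3.50         2.2284        11.1419
  6         3.50         2.0360        12.2159
  7         5.50         2.9232        20.4621
  8       105.50        51.2302       409.8419
  Σ                     69.6457       480.4671
P = 69.6457; Macaulay duration = 480.4671 / 69.6457 = 6.89874 years.
Modified duration = D_Mac / (1 + y) = 6.89874 / 1.0945 = 6.30309 years.

6.30 years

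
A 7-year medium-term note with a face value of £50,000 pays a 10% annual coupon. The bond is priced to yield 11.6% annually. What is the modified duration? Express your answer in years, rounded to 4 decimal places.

4.7362 years

Periodic yield y = 0.116. First find Macaulay duration:
  t   CF        PV=CF/(1+0.116)^t    t·PV
  1     5,000.00     4,480.2867     4,480.2867
  2     5,000.00     4,014.5939     8,029.1877
  3     5,000.00     3,597.3063    10,791.9190
  4     5,000.00     3,223.3928    12,893.5710
  5     5,000.00     2,888.3448    14,441.7238
  6     5,000.00     2,588.1225    15,528.7353
  7    55,000.00    25,510.1685   178,571.1795
  Σ                 46,302.2155   244,736.6031
P = 46,302.2155; Macaulay duration = 244,736.6031 / 46,302.2155 = 5.28563 years.
Modified duration = D_Mac / (1 + y) = 5.28563 / 1.116 = 4.73623 years.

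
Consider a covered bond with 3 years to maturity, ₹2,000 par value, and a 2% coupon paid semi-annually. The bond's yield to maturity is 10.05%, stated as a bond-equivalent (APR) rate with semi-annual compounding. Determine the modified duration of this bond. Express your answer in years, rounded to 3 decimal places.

2.776 years

Periodic yield y = 0.05025. First find Macaulay duration:
  t   CF        PV=CF/(1+0.05025)^t    t·PV
  1        20.00        19.0431        19.0431
  2        20.00        18.1320        36.2639
  3        20.00        17.2644        51.7933
  4        20.00        16.4384        65.7536
  5        20.00        15.6519        78.2594
  6     2,020.00     1,505.2035     9,031.2212
  Σ                  1,591.7333     9,282.3344
P = 1,591.7333; Macaulay duration = 9,282.3344 / 1,591.7333 = 5.83159 half-year periods = 2.91579 years.
Modified duration = D_Mac / (1 + y) = 2.91579 / 1.05025 = 2.77629 years.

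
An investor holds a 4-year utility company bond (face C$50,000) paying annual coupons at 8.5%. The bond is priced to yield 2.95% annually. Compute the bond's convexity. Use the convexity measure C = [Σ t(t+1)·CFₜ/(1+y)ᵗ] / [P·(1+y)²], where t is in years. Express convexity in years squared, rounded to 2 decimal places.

16.34

With y = 0.0295:
  t   CF        PV=CF/(1+0.0295)^t    t·PV        t(t+1)·PV
  1     4,250.00     4,128.2176     4,128.2176       8,256.4352
  2     4,250.00     4,009.9248     8,019.8496      24,059.5488
  3     4,250.00     3,895.0217    11,685.0650      46,740.2599
  4    54,250.00    48,294.1291   193,176.5164     965,882.5819
  Σ                 60,327.2931   217,009.6485   1,044,938.8258
P = 60,327.2931.
Convexity = Σ t(t+1)·PV / [P·(1+y)²] = 1,044,938.8258 / (60,327.2931 × 1.059870) = 16.34272.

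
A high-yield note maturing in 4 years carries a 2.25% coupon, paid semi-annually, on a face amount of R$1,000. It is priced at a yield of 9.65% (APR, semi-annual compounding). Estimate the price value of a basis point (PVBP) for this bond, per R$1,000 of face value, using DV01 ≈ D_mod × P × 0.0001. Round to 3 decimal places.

Periodic yield y = 0.04825.
  t   CF        PV=CF/(1+0.04825)^t    t·PV
  1        11.25        10.7322        10.7322
  2        11.25        10.2382        20.4764
  3        11.25         9.7669        29.3008
  4        11.25         9.3174        37.2695
  5        11.25         8.8885        44.4425
  6        11.25         8.4794        50.8762
  7        11.25         8.0891        56.6235
  8     1,011.25       693.6487     5,549.1895
  Σ                    759.1603     5,798.9104
P = 759.1603; D_Mac = 7.63859 half-year periods = 3.81929 yrs; D_mod = 3.64349 yrs.
DV01 ≈ 3.64349 × 759.1603 × 0.0001 = 0.276600.

R$0.277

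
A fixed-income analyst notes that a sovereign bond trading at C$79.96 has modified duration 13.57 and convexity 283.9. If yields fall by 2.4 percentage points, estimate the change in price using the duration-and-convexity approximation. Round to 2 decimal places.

Duration effect: -D_mod·Δy = -13.57 × (-0.024) = +0.325680
Convexity effect: ½·C·(Δy)² = 0.5 × 283.9 × (-0.024)² = +0.0817632
ΔP/P ≈ +0.325680 + 0.0817632 = +0.4074432
ΔP ≈ 79.96 × (+0.4074432) = +32.579158272.

+C$32.58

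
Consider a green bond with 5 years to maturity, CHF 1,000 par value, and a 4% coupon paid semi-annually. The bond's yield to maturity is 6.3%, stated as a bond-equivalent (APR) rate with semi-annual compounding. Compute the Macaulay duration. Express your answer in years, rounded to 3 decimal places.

4.554 years

Periodic yield y = 0.0315. Discount each cash flow and weight by its period:
  t   CF        PV=CF/(1+0.0315)^t    t·PV
  1        20.00        19.3892        19.3892
  2        20.00        18.7971        37.5943
  3        20.00        18.2231        54.6693
  4        20.00        17.6666        70.6664
  5        20.00        17.1271        85.6355
  6        20.00        16.6041        99.6244
  7        20.00        16.0970       112.6791
  8        20.00        15.6054       124.8436
  9        20.00        15.1289       136.1600
  10    1,020.00       748.0108     7,480.1077
  Σ                    902.6494     8,221.3694
Price P = Σ PV = 902.6494.
Macaulay duration = Σ(t·PV) / P = 8,221.3694 / 902.6494 = 9.10804 half-year periods.
In years: 9.10804 / 2 = 4.55402 years.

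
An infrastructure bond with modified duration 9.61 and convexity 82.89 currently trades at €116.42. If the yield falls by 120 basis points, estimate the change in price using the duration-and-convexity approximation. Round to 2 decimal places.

Duration effect: -D_mod·Δy = -9.61 × (-0.012) = +0.115320
Convexity effect: ½·C·(Δy)² = 0.5 × 82.89 × (-0.012)² = +0.00596808
ΔP/P ≈ +0.115320 + 0.00596808 = +0.12128808
ΔP ≈ 116.42 × (+0.12128808) = +14.1203582736.

+€14.12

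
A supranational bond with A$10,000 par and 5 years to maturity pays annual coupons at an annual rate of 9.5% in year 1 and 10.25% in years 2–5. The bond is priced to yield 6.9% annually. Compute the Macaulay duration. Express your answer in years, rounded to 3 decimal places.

Periodic yield y = 0.069. Discount each cash flow and weight by its year:
  t   CF        PV=CF/(1+0.069)^t    t·PV
  1       950.00       888.6810       888.6810
  2     1,025.00       896.9505     1,793.9009
  3     1,025.00       839.0556     2,517.1669
  4     1,025.00       784.8977     3,139.5907
  5    11,025.00     7,897.5080    39,487.5398
  Σ                 11,307.0927    47,826.8793
Price P = Σ PV = 11,307.0927.
Macaulay duration = Σ(t·PV) / P = 47,826.8793 / 11,307.0927 = 4.22981 years.

4.230 years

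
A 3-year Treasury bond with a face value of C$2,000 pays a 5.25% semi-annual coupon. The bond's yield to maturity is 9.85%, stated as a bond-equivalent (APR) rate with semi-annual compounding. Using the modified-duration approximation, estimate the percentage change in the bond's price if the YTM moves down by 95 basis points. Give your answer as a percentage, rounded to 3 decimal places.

+2.535%

Periodic yield y = 0.04925. Modified duration first:
  t   CF        PV=CF/(1+0.04925)^t    t·PV
  1        52.50        50.0357        50.0357
  2        52.50        47.6871        95.3743
  3        52.50        45.4488       136.3464
  4        52.50        43.3155       173.2620
  5        52.50        41.2824       206.4118
  6     2,052.50     1,538.1876     9,229.1254
  Σ                  1,765.9571     9,890.5556
P = 1,765.9571; D_Mac = 5.60068 half-year periods = 2.80034 yrs; D_mod = 2.80034/(1+0.04925) = 2.66890 yrs.
ΔP/P ≈ -D_mod · Δy = -2.66890 × (-0.0095) = +0.025355 = +2.5355%.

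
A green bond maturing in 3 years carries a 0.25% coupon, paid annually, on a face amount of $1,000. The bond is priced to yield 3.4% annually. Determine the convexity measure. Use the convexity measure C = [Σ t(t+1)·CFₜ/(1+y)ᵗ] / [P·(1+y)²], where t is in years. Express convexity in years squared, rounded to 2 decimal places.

With y = 0.034:
  t   CF        PV=CF/(1+0.034)^t    t·PV        t(t+1)·PV
  1         2.50         2.4178         2.4178           4.8356
  2         2.50         2.3383         4.6766          14.0298
  3     1,002.50       906.8235     2,720.4705      10,881.8820
  Σ                    911.5796     2,727.5649      10,900.7473
P = 911.5796.
Convexity = Σ t(t+1)·PV / [P·(1+y)²] = 10,900.7473 / (911.5796 × 1.069156) = 11.18460.

11.18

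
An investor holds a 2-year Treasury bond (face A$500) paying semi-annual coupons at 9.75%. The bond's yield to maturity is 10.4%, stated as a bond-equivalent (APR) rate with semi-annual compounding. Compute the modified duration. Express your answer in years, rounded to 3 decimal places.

Periodic yield y = 0.052. First find Macaulay duration:
  t   CF        PV=CF/(1+0.052)^t    t·PV
  1       24.375        23.1702        23.1702
  2       24.375        22.0249        44.0497
  3       24.375        20.9362        62.8085
  4      524.375       428.1333     1,712.5332
  Σ                    494.2645     1,842.5616
P = 494.2645; Macaulay duration = 1,842.5616 / 494.2645 = 3.72789 half-year periods = 1.86394 years.
Modified duration = D_Mac / (1 + y) = 1.86394 / 1.052 = 1.77181 years.

1.772 years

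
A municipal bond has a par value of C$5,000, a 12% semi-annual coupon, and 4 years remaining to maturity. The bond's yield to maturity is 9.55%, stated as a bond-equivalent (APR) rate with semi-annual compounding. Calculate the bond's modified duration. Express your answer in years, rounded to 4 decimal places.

Periodic yield y = 0.04775. First find Macaulay duration:
  t   CF        PV=CF/(1+0.04775)^t    t·PV
  1       300.00       286.3278       286.3278
  2       300.00       273.2788       546.5576
  3       300.00       260.8244       782.4733
  4       300.00       248.9376       995.7506
  5       300.00       237.5926     1,187.9630
  6       300.00       226.7646     1,360.5875
  7       300.00       216.4301     1,515.0104
  8     5,300.00     3,649.3416    29,194.7325
  Σ                  5,399.4975    35,869.4027
P = 5,399.4975; Macaulay duration = 35,869.4027 / 5,399.4975 = 6.64310 half-year periods = 3.32155 years.
Modified duration = D_Mac / (1 + y) = 3.32155 / 1.04775 = 3.17017 years.

3.1702 years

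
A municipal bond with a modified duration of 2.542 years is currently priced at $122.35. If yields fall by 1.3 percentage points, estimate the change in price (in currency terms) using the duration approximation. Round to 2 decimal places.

Duration approximation: ΔP/P ≈ -D_mod · Δy = -2.542 × (-0.013) = +0.033046.
ΔP ≈ 122.35 × (+0.033046) = +4.0431781.

+$4.04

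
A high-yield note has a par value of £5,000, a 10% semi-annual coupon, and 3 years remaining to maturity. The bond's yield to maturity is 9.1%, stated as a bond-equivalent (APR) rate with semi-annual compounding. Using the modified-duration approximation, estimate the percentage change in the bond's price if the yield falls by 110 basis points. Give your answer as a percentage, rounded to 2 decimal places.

Periodic yield y = 0.0455. Modified duration first:
  t   CF        PV=CF/(1+0.0455)^t    t·PV
  1       250.00       239.1200       239.1200
  2       250.00       228.7136       457.4271
  3       250.00       218.7600       656.2800
  4       250.00       209.2396       836.9584
  5       250.00       200.1335     1,000.6676
  6     5,250.00     4,019.8984    24,119.3906
  Σ                  5,115.8651    27,309.8437
P = 5,115.8651; D_Mac = 5.33826 half-year periods = 2.66913 yrs; D_mod = 2.66913/(1+0.0455) = 2.55297 yrs.
ΔP/P ≈ -D_mod · Δy = -2.55297 × (-0.011) = +0.028083 = +2.8083%.

+2.81%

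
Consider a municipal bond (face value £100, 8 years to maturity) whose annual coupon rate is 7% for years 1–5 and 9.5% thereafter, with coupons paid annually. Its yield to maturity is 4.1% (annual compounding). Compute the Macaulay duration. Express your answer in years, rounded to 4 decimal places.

6.5615 years

Periodic yield y = 0.041. Discount each cash flow and weight by its year:
  t   CF        PV=CF/(1+0.041)^t    t·PV
  1         7.00         6.7243         6.7243
  2         7.00         6.4595        12.9189
  3         7.00         6.2051        18.6152
  4         7.00         5.9607        23.8427
  5         7.00         5.7259        28.6295
  6         9.50         7.4648        44.7889
  7         9.50         7.1708        50.1957
  8       109.50        79.3978       635.1821
  Σ                    125.1088       820.8974
Price P = Σ PV = 125.1088.
Macaulay duration = Σ(t·PV) / P = 820.8974 / 125.1088 = 6.56147 years.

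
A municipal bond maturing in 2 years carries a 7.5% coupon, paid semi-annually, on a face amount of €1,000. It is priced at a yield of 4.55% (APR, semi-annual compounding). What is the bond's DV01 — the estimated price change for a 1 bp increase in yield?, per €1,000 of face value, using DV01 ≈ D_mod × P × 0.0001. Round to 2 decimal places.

€0.20

Periodic yield y = 0.02275.
  t   CF        PV=CF/(1+0.02275)^t    t·PV
  1        37.50        36.6659        36.6659
  2        37.50        35.8503        71.7005
  3        37.50        35.0528       105.1584
  4     1,037.50       948.2223     3,792.8891
  Σ                  1,055.7912     4,006.4139
P = 1,055.7912; D_Mac = 3.79470 half-year periods = 1.89735 yrs; D_mod = 1.85515 yrs.
DV01 ≈ 1.85515 × 1,055.7912 × 0.0001 = 0.195865.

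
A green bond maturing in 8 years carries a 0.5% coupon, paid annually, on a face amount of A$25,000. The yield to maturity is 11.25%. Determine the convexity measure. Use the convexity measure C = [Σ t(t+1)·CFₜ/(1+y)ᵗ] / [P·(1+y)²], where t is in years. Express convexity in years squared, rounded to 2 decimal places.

With y = 0.1125:
  t   CF        PV=CF/(1+0.1125)^t    t·PV        t(t+1)·PV
  1       125.00       112.3596       112.3596         224.7191
  2       125.00       100.9973       201.9947         605.9841
  3       125.00        90.7841       272.3524       1,089.4096
  4       125.00        81.6037       326.4149       1,632.0743
  5       125.00        73.3517       366.7583       2,200.5496
  6       125.00        65.9341       395.6044       2,769.2310
  7       125.00        59.2666       414.8661       3,318.9285
  8    25,125.00    10,707.9396    85,663.5169     770,971.6519
  Σ                 11,292.2367    87,753.8672     782,812.5482
P = 11,292.2367.
Convexity = Σ t(t+1)·PV / [P·(1+y)²] = 782,812.5482 / (11,292.2367 × 1.237656) = 56.01157.

56.01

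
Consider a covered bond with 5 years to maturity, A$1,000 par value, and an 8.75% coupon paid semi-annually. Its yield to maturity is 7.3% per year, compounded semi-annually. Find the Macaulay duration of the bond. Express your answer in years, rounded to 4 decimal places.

4.1831 years

Periodic yield y = 0.0365. Discount each cash flow and weight by its period:
  t   CF        PV=CF/(1+0.0365)^t    t·PV
  1        43.75        42.2094        42.2094
  2        43.75        40.7230        81.4459
  3        43.75        39.2889       117.8668
  4        43.75        37.9054       151.6215
  5        43.75        36.5706       182.8528
  6        43.75        35.2827       211.6964
  7        43.75        34.0403       238.2818
  8        43.75        32.8415       262.7324
  9        43.75        31.6850       285.1654
  10    1,043.75       729.2953     7,292.9532
  Σ                  1,059.8421     8,866.8255
Price P = Σ PV = 1,059.8421.
Macaulay duration = Σ(t·PV) / P = 8,866.8255 / 1,059.8421 = 8.36618 half-year periods.
In years: 8.36618 / 2 = 4.18309 years.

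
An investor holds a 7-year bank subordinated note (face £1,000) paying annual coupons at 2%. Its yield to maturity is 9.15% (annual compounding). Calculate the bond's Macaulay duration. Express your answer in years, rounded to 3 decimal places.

Periodic yield y = 0.0915. Discount each cash flow and weight by its year:
  t   CF        PV=CF/(1+0.0915)^t    t·PV
  1        20.00        18.3234        18.3234
  2        20.00        16.7874        33.5747
  3        20.00        15.3801        46.1403
  4        20.00        14.0908        56.3631
  5        20.00        12.9096        64.5478
  6        20.00        11.8274        70.9641
  7     1,020.00       552.6294     3,868.4059
  Σ                    641.9480     4,158.3193
Price P = Σ PV = 641.9480.
Macaulay duration = Σ(t·PV) / P = 4,158.3193 / 641.9480 = 6.47766 years.

6.478 years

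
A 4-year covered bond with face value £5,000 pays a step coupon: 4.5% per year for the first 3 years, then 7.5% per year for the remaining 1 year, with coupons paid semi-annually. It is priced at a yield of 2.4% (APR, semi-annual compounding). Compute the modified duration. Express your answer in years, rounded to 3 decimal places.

3.675 years

Periodic yield y = 0.012. First find Macaulay duration:
  t   CF        PV=CF/(1+0.012)^t    t·PV
  1       112.50       111.1660       111.1660
  2       112.50       109.8478       219.6957
  3       112.50       108.5453       325.6359
  4       112.50       107.2582       429.0328
  5       112.50       105.9864       529.9318
  6       112.50       104.7296       628.3776
  7       187.50       172.4796     1,207.3571
  8     5,187.50     4,715.3508    37,722.8066
  Σ                  5,535.3637    41,174.0033
P = 5,535.3637; Macaulay duration = 41,174.0033 / 5,535.3637 = 7.43836 half-year periods = 3.71918 years.
Modified duration = D_Mac / (1 + y) = 3.71918 / 1.012 = 3.67508 years.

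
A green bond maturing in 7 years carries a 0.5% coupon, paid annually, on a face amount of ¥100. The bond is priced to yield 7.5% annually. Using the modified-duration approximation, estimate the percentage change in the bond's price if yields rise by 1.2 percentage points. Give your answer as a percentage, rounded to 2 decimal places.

Periodic yield y = 0.075. Modified duration first:
  t   CF        PV=CF/(1+0.075)^t    t·PV
  1         0.50         0.4651         0.4651
  2         0.50         0.4327         0.8653
  3         0.50         0.4025         1.2074
  4         0.50         0.3744         1.4976
  5         0.50         0.3483         1.7414
  6         0.50         0.3240         1.9439
  7       100.50        60.5769       424.0381
  Σ                     62.9238       431.7588
P = 62.9238; D_Mac = 6.86162 yrs; D_mod = 6.86162/(1+0.075) = 6.38290 yrs.
ΔP/P ≈ -D_mod · Δy = -6.38290 × (+0.012) = -0.076595 = -7.6595%.

-7.66%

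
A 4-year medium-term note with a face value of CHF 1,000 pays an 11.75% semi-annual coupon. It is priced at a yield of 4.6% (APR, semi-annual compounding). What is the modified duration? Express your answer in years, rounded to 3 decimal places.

3.313 years

Periodic yield y = 0.023. First find Macaulay duration:
  t   CF        PV=CF/(1+0.023)^t    t·PV
  1        58.75        57.4291        57.4291
  2        58.75        56.1380       112.2759
  3        58.75        54.8758       164.6274
  4        58.75        53.6420       214.5682
  5        58.75        52.4360       262.1801
  6        58.75        51.2571       307.5426
  7        58.75        50.1047       350.7329
  8     1,058.75       882.6497     7,061.1972
  Σ                  1,258.5324     8,530.5535
P = 1,258.5324; Macaulay duration = 8,530.5535 / 1,258.5324 = 6.77818 half-year periods = 3.38909 years.
Modified duration = D_Mac / (1 + y) = 3.38909 / 1.023 = 3.31289 years.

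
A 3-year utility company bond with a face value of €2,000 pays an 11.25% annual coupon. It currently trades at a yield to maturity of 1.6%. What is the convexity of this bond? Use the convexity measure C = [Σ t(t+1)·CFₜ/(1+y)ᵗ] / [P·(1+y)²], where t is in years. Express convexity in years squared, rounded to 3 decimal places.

10.293

With y = 0.016:
  t   CF        PV=CF/(1+0.016)^t    t·PV        t(t+1)·PV
  1       225.00       221.4567       221.4567         442.9134
  2       225.00       217.9692       435.9384       1,307.8151
  3     2,225.00     2,121.5286     6,364.5858      25,458.3432
  Σ                  2,560.9545     7,021.9809      27,209.0717
P = 2,560.9545.
Convexity = Σ t(t+1)·PV / [P·(1+y)²] = 27,209.0717 / (2,560.9545 × 1.032256) = 10.29258.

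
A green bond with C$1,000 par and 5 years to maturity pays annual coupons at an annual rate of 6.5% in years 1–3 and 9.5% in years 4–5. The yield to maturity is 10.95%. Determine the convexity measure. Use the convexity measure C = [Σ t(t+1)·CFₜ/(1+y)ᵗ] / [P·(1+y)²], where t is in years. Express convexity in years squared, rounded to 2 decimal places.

With y = 0.1095:
  t   CF        PV=CF/(1+0.1095)^t    t·PV        t(t+1)·PV
  1        65.00        58.5849        58.5849         117.1699
  2        65.00        52.8030       105.6060         316.8181
  3        65.00        47.5917       142.7752         571.1007
  4        95.00        62.6923       250.7693       1,253.8465
  5     1,095.00       651.2948     3,256.4738      19,538.8429
  Σ                    872.9668     3,814.2093      21,797.7781
P = 872.9668.
Convexity = Σ t(t+1)·PV / [P·(1+y)²] = 21,797.7781 / (872.9668 × 1.230990) = 20.28429.

20.28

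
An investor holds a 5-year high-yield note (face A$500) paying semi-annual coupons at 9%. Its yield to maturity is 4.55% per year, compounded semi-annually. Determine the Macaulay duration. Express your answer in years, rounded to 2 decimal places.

4.22 years

Periodic yield y = 0.02275. Discount each cash flow and weight by its period:
  t   CF        PV=CF/(1+0.02275)^t    t·PV
  1        22.50        21.9995        21.9995
  2        22.50        21.5102        43.0203
  3        22.50        21.0317        63.0951
  4        22.50        20.5639        82.2554
  5        22.50        20.1064       100.5322
  6        22.50        19.6592       117.9551
  7        22.50        19.2219       134.5532
  8        22.50        18.7943       150.3546
  9        22.50        18.3763       165.3863
  10      522.50       417.2453     4,172.4526
  Σ                    598.5086     5,051.6044
Price P = Σ PV = 598.5086.
Macaulay duration = Σ(t·PV) / P = 5,051.6044 / 598.5086 = 8.44032 half-year periods.
In years: 8.44032 / 2 = 4.22016 years.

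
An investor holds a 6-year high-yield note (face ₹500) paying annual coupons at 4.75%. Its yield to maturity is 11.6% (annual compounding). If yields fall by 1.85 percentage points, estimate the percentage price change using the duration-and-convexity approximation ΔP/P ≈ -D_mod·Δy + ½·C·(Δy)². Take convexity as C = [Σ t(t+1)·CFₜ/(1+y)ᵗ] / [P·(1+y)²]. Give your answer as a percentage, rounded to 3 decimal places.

+9.135%

With y = 0.116:
  t   CF        PV=CF/(1+0.116)^t    t·PV        t(t+1)·PV
  1        23.75        21.2814        21.2814          42.5627
  2        23.75        19.0693        38.1386         114.4159
  3        23.75        17.0872        51.2616         205.0465
  4        23.75        15.3111        61.2445         306.2223
  5        23.75        13.7196        68.5982         411.5891
  6       523.75       271.1058     1,626.6350      11,386.4452
  Σ                    357.5745     1,867.1593      12,466.2817
P = 357.5745; D_Mac = 5.22174 yrs; D_mod = 4.67897 yrs; C = 27.99252.
Duration effect: -4.67897 × (-0.0185) = +0.086561
Convexity effect: 0.5 × 27.99252 × (-0.0185)² = +0.0047902
ΔP/P ≈ +0.086561 + 0.0047902 = +0.091351 = +9.1351%.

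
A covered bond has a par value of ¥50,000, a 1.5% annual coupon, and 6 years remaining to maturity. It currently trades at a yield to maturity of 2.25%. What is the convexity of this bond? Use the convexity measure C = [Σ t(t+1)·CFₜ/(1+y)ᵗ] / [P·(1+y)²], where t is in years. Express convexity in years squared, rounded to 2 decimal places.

38.19

With y = 0.0225:
  t   CF        PV=CF/(1+0.0225)^t    t·PV        t(t+1)·PV
  1       750.00       733.4963       733.4963       1,466.9927
  2       750.00       717.3558     1,434.7117       4,304.1350
  3       750.00       701.5705     2,104.7115       8,418.8459
  4       750.00       686.1325     2,744.5300      13,722.6502
  5       750.00       671.0342     3,355.1712      20,131.0272
  6    50,750.00    44,407.4818   266,444.8908   1,865,114.2357
  Σ                 47,917.0712   276,817.5115   1,913,157.8866
P = 47,917.0712.
Convexity = Σ t(t+1)·PV / [P·(1+y)²] = 1,913,157.8866 / (47,917.0712 × 1.045506) = 38.18862.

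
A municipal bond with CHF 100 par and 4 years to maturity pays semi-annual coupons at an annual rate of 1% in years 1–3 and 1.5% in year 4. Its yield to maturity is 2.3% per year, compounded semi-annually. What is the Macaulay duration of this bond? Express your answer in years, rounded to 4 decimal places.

Periodic yield y = 0.0115. Discount each cash flow and weight by its period:
  t   CF        PV=CF/(1+0.0115)^t    t·PV
  1         0.50         0.4943         0.4943
  2         0.50         0.4887         0.9774
  3         0.50         0.4831         1.4494
  4         0.50         0.4776         1.9106
  5         0.50         0.4722         2.3611
  6         0.50         0.4668         2.8011
  7         0.75         0.6923         4.8462
  8       100.75        91.9428       735.5428
  Σ                     95.5180       750.3828
Price P = Σ PV = 95.5180.
Macaulay duration = Σ(t·PV) / P = 750.3828 / 95.5180 = 7.85593 half-year periods.
In years: 7.85593 / 2 = 3.92796 years.

3.9280 years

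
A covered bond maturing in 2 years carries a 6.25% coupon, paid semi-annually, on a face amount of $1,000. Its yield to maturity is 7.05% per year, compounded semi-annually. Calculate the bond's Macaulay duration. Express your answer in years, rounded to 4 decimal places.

1.9102 years

Periodic yield y = 0.03525. Discount each cash flow and weight by its period:
  t   CF        PV=CF/(1+0.03525)^t    t·PV
  1        31.25        30.1859        30.1859
  2        31.25        29.1581        58.3162
  3        31.25        28.1653        84.4959
  4     1,031.25       897.8070     3,591.2281
  Σ                    985.3164     3,764.2262
Price P = Σ PV = 985.3164.
Macaulay duration = Σ(t·PV) / P = 3,764.2262 / 985.3164 = 3.82032 half-year periods.
In years: 3.82032 / 2 = 1.91016 years.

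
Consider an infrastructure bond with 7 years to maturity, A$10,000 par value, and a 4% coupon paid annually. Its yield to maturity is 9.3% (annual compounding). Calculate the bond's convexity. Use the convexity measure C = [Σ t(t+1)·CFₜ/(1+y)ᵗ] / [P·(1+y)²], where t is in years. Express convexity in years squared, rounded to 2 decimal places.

With y = 0.093:
  t   CF        PV=CF/(1+0.093)^t    t·PV        t(t+1)·PV
  1       400.00       365.9652       365.9652         731.9305
  2       400.00       334.8264       669.6528       2,008.9583
  3       400.00       306.3370       919.0111       3,676.0444
  4       400.00       280.2718     1,121.0870       5,605.4352
  5       400.00       256.4243     1,282.1215       7,692.7291
  6       400.00       234.6059     1,407.6357       9,853.4498
  7    10,400.00     5,580.7453    39,065.2174     312,521.7393
  Σ                  7,359.1760    44,830.6908     342,090.2866
P = 7,359.1760.
Convexity = Σ t(t+1)·PV / [P·(1+y)²] = 342,090.2866 / (7,359.1760 × 1.194649) = 38.91090.

38.91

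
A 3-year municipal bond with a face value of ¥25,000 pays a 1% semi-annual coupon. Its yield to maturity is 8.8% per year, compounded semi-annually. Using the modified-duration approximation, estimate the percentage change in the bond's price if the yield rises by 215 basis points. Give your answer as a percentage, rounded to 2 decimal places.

-6.09%

Periodic yield y = 0.044. Modified duration first:
  t   CF        PV=CF/(1+0.044)^t    t·PV
  1       125.00       119.7318       119.7318
  2       125.00       114.6856       229.3713
  3       125.00       109.8521       329.5564
  4       125.00       105.2224       420.8894
  5       125.00       100.7877       503.9385
  6    25,125.00    19,404.5278   116,427.1667
  Σ                 19,954.8074   118,030.6541
P = 19,954.8074; D_Mac = 5.91490 half-year periods = 2.95745 yrs; D_mod = 2.95745/(1+0.044) = 2.83281 yrs.
ΔP/P ≈ -D_mod · Δy = -2.83281 × (+0.0215) = -0.060905 = -6.0905%.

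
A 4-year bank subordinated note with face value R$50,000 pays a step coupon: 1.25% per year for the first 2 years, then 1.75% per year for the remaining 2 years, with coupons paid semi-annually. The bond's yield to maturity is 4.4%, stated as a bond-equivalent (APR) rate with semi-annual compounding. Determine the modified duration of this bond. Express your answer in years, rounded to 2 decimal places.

3.82 years

Periodic yield y = 0.022. First find Macaulay duration:
  t   CF        PV=CF/(1+0.022)^t    t·PV
  1       312.50       305.7730       305.7730
  2       312.50       299.1908       598.3816
  3       312.50       292.7503       878.2509
  4       312.50       286.4484     1,145.7937
  5       437.50       392.3951     1,961.9755
  6       437.50       383.9482     2,303.6894
  7       437.50       375.6832     2,629.7825
  8    50,437.50    42,378.5786   339,028.6284
  Σ                 44,714.7676   348,852.2750
P = 44,714.7676; Macaulay duration = 348,852.2750 / 44,714.7676 = 7.80172 half-year periods = 3.90086 years.
Modified duration = D_Mac / (1 + y) = 3.90086 / 1.022 = 3.81689 years.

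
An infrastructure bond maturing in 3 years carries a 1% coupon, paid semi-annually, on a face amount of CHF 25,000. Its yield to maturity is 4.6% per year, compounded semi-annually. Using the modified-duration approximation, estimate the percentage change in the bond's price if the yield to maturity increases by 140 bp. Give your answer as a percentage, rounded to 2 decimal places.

Periodic yield y = 0.023. Modified duration first:
  t   CF        PV=CF/(1+0.023)^t    t·PV
  1       125.00       122.1896       122.1896
  2       125.00       119.4425       238.8849
  3       125.00       116.7570       350.2711
  4       125.00       114.1320       456.5281
  5       125.00       111.5660       557.8300
  6    25,125.00    21,920.5915   131,523.5488
  Σ                 22,504.6786   133,249.2525
P = 22,504.6786; D_Mac = 5.92096 half-year periods = 2.96048 yrs; D_mod = 2.96048/(1+0.023) = 2.89392 yrs.
ΔP/P ≈ -D_mod · Δy = -2.89392 × (+0.014) = -0.040515 = -4.0515%.

-4.05%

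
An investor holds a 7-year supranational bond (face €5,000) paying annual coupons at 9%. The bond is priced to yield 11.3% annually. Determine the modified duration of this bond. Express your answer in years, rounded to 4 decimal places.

4.8417 years

Periodic yield y = 0.113. First find Macaulay duration:
  t   CF        PV=CF/(1+0.113)^t    t·PV
  1       450.00       404.3127       404.3127
  2       450.00       363.2639       726.5277
  3       450.00       326.3826       979.1479
  4       450.00       293.2458     1,172.9834
  5       450.00       263.4733     1,317.3667
  6       450.00       236.7236     1,420.3415
  7     5,450.00     2,575.9080    18,031.3562
  Σ                  4,463.3099    24,052.0360
P = 4,463.3099; Macaulay duration = 24,052.0360 / 4,463.3099 = 5.38883 years.
Modified duration = D_Mac / (1 + y) = 5.38883 / 1.113 = 4.84172 years.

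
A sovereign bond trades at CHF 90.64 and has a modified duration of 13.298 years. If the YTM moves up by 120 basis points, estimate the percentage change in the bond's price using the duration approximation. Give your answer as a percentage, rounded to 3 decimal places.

Duration approximation: ΔP/P ≈ -D_mod · Δy = -13.298 × (+0.012) = -0.159576.
As a percentage: -15.9576%.

-15.958%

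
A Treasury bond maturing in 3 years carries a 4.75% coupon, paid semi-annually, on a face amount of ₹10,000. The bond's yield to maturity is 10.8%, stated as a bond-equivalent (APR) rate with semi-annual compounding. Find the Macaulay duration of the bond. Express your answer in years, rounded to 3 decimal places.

2.814 years

Periodic yield y = 0.054. Discount each cash flow and weight by its period:
  t   CF        PV=CF/(1+0.054)^t    t·PV
  1       237.50       225.3321       225.3321
  2       237.50       213.7875       427.5751
  3       237.50       202.8345       608.5034
  4       237.50       192.4426       769.7703
  5       237.50       182.5831       912.9155
  6    10,237.50     7,467.0705    44,802.4228
  Σ                  8,484.0502    47,746.5191
Price P = Σ PV = 8,484.0502.
Macaulay duration = Σ(t·PV) / P = 47,746.5191 / 8,484.0502 = 5.62780 half-year periods.
In years: 5.62780 / 2 = 2.81390 years.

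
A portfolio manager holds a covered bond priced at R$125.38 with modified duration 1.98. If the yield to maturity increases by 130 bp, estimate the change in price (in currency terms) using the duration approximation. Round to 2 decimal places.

Duration approximation: ΔP/P ≈ -D_mod · Δy = -1.98 × (+0.013) = -0.025740.
ΔP ≈ 125.38 × (-0.025740) = -3.2272812.

-R$3.23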